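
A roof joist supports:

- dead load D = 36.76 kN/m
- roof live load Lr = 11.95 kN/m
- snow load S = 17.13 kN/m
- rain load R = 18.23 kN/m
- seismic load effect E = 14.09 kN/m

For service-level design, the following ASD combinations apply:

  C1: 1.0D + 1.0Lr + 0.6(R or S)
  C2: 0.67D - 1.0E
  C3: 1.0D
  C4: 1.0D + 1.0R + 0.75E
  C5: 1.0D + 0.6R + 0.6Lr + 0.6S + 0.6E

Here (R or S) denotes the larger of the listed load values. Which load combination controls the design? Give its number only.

(R or S) → R = 18.23 kN/m.
C1: 1.0(36.76) + 1.0(11.95) + 0.6(18.23) = 36.76 + 11.95 + 10.94 = 59.65
C2: 0.67(36.76) - 1.0(14.09) = 24.63 - 14.09 = 10.54
C3: 1.0(36.76) = 36.76
C4: 1.0(36.76) + 1.0(18.23) + 0.75(14.09) = 36.76 + 18.23 + 10.57 = 65.56
C5: 1.0(36.76) + 0.6(18.23) + 0.6(11.95) + 0.6(17.13) + 0.6(14.09) = 36.76 + 10.94 + 7.17 + 10.28 + 8.45 = 73.60
The largest value is 73.60 kN/m from combination 5.

Combination 5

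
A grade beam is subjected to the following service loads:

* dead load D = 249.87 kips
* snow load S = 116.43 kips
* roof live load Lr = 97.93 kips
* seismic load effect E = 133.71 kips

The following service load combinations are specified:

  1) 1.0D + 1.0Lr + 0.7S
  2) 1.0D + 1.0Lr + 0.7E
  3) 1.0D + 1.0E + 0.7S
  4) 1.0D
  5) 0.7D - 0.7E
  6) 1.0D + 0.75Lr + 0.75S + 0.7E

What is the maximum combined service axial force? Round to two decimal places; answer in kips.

1) 1.0(249.87) + 1.0(97.93) + 0.7(116.43) = 429.30
2) 1.0(249.87) + 1.0(97.93) + 0.7(133.71) = 441.40
3) 1.0(249.87) + 1.0(133.71) + 0.7(116.43) = 465.08
4) 1.0(249.87) = 249.87
5) 0.7(249.87) - 0.7(133.71) = 81.31
6) 1.0(249.87) + 0.75(97.93) + 0.75(116.43) + 0.7(133.71) = 504.24
Combination 6 governs: P = 504.24 kips.

504.24 kips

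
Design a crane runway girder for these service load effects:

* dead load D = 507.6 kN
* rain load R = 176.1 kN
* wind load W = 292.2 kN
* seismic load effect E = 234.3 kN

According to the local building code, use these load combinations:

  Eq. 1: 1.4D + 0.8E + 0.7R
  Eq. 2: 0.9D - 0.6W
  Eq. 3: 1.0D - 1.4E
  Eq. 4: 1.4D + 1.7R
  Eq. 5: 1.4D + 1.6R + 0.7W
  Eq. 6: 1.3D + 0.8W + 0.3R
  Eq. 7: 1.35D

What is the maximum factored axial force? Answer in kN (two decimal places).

Eq. 1: 1.4(507.6) + 0.8(234.3) + 0.7(176.1) = 710.64 + 187.44 + 123.27 = 1021.35
Eq. 2: 0.9(507.6) - 0.6(292.2) = 456.84 - 175.32 = 281.52
Eq. 3: 1.0(507.6) - 1.4(234.3) = 507.60 - 328.02 = 179.58
Eq. 4: 1.4(507.6) + 1.7(176.1) = 710.64 + 299.37 = 1010.01
Eq. 5: 1.4(507.6) + 1.6(176.1) + 0.7(292.2) = 710.64 + 281.76 + 204.54 = 1196.94
Eq. 6: 1.3(507.6) + 0.8(292.2) + 0.3(176.1) = 659.88 + 233.76 + 52.83 = 946.47
Eq. 7: 1.35(507.6) = 685.26
Maximum is from combination 5.

1196.94 kN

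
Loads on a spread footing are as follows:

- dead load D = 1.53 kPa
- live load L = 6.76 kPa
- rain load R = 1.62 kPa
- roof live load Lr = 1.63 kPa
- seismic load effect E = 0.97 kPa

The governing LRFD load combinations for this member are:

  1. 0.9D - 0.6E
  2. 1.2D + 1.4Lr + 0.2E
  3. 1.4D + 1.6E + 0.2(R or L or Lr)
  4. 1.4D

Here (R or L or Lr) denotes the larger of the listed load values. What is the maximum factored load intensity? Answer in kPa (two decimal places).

(R or L or Lr) → L = 6.76 kPa.
1. 0.9(1.53) - 0.6(0.97) = 0.80
2. 1.2(1.53) + 1.4(1.63) + 0.2(0.97) = 4.31
3. 1.4(1.53) + 1.6(0.97) + 0.2(6.76) = 5.05
4. 1.4(1.53) = 2.14
Maximum is from combination 3.

5.05 kPa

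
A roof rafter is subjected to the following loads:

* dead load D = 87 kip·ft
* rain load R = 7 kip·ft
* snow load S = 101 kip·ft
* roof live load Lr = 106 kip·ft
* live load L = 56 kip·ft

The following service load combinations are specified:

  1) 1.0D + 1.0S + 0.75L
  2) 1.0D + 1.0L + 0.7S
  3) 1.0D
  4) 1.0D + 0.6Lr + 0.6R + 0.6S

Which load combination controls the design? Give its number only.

1) 1.0(87) + 1.0(101) + 0.75(56) = 87.0 + 101.0 + 42.0 = 230.0
2) 1.0(87) + 1.0(56) + 0.7(101) = 87.0 + 56.0 + 70.7 = 213.7
3) 1.0(87) = 87.0
4) 1.0(87) + 0.6(106) + 0.6(7) + 0.6(101) = 87.0 + 63.6 + 4.2 + 60.6 = 215.4
The largest value is 230.0 kip·ft from combination 1.

Combination 1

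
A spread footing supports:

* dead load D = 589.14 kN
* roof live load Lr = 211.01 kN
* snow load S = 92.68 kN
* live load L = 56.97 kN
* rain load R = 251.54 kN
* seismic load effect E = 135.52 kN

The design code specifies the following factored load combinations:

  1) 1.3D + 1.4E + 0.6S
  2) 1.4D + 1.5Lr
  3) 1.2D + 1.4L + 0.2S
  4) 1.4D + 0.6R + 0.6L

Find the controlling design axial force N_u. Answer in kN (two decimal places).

1141.31 kN

1) 1.3(589.14) + 1.4(135.52) + 0.6(92.68) = 765.88 + 189.73 + 55.61 = 1011.22
2) 1.4(589.14) + 1.5(211.01) = 1141.31
3) 1.2(589.14) + 1.4(56.97) + 0.2(92.68) = 805.26
4) 1.4(589.14) + 0.6(251.54) + 0.6(56.97) = 824.80 + 150.92 + 34.18 = 1009.90
Maximum is from combination 2.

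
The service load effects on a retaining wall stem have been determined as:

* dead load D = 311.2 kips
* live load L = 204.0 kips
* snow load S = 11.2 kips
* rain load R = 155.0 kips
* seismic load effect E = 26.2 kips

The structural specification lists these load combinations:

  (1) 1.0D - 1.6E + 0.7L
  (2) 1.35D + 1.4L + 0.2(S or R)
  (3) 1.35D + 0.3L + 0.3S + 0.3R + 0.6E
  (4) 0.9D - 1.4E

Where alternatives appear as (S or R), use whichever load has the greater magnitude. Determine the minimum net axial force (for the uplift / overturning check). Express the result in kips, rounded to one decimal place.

(S or R) → R = 155.0 kips.
(1) 1.0(311.2) - 1.6(26.2) + 0.7(204.0) = 311.2 - 41.9 + 142.8 = 412.1
(2) 1.35(311.2) + 1.4(204.0) + 0.2(155.0) = 420.1 + 285.6 + 31.0 = 736.7
(3) 1.35(311.2) + 0.3(204.0) + 0.3(11.2) + 0.3(155.0) + 0.6(26.2) = 420.1 + 61.2 + 3.4 + 46.5 + 15.7 = 546.9
(4) 0.9(311.2) - 1.4(26.2) = 280.1 - 36.7 = 243.4
Combination 4 gives the minimum: 243.4 kips.

243.4 kips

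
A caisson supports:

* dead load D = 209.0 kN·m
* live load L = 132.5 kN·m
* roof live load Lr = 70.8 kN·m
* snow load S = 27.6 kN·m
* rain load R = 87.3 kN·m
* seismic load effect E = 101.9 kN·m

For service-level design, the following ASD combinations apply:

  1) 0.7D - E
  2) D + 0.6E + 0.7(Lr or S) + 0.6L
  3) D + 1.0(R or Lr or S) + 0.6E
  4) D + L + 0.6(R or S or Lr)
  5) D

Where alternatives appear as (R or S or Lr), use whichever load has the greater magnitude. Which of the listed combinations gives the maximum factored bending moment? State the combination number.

Combination 2

(Lr or S) → Lr = 70.8 kN·m; (R or Lr or S) → R = 87.3 kN·m; (R or S or Lr) → R = 87.3 kN·m.
1) 0.7(209.0) - 1.0(101.9) = 44.40
2) 1.0(209.0) + 0.6(101.9) + 0.7(70.8) + 0.6(132.5) = 399.20
3) 1.0(209.0) + 1.0(87.3) + 0.6(101.9) = 357.44
4) 1.0(209.0) + 1.0(132.5) + 0.6(87.3) = 393.88
5) 1.0(209.0) = 209.00
The largest value is 399.20 kN·m from combination 2.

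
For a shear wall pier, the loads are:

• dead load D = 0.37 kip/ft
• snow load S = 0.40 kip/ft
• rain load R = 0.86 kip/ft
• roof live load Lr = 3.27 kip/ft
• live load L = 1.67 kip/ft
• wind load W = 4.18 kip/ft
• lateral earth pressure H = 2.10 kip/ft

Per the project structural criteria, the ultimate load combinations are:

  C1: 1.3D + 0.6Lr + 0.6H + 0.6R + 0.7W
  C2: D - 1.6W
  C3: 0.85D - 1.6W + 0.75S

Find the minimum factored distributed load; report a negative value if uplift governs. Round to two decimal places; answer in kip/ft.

-6.32 kip/ft

C1: 1.3(0.37) + 0.6(3.27) + 0.6(2.10) + 0.6(0.86) + 0.7(4.18) = 0.48 + 1.96 + 1.26 + 0.52 + 2.93 = 7.15
C2: 1.0(0.37) - 1.6(4.18) = 0.37 - 6.69 = -6.32
C3: 0.85(0.37) - 1.6(4.18) + 0.75(0.40) = -6.07
Combination 2 gives the minimum: -6.32 kip/ft.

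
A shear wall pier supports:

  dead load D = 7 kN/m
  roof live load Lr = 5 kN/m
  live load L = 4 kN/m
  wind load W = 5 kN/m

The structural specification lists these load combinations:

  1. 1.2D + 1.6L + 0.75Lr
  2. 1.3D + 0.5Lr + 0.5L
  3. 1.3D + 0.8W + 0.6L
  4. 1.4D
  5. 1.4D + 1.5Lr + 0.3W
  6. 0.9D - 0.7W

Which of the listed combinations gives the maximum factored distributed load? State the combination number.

1. 1.2(7) + 1.6(4) + 0.75(5) = 8.40 + 6.40 + 3.75 = 18.55
2. 1.3(7) + 0.5(5) + 0.5(4) = 9.10 + 2.50 + 2.00 = 13.60
3. 1.3(7) + 0.8(5) + 0.6(4) = 9.10 + 4.00 + 2.40 = 15.50
4. 1.4(7) = 9.80
5. 1.4(7) + 1.5(5) + 0.3(5) = 9.80 + 7.50 + 1.50 = 18.80
6. 0.9(7) - 0.7(5) = 6.30 - 3.50 = 2.80
The largest value is 18.80 kN/m from combination 5.

Combination 5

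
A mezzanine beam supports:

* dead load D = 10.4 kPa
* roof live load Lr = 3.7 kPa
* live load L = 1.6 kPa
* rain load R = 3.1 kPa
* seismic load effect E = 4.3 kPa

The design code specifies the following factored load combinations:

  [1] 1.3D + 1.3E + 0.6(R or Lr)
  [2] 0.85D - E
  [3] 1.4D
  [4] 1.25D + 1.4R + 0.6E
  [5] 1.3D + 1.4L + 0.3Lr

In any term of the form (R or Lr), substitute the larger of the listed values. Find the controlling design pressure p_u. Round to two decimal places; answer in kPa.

(R or Lr) → Lr = 3.7 kPa.
[1] 1.3(10.4) + 1.3(4.3) + 0.6(3.7) = 13.52 + 5.59 + 2.22 = 21.33
[2] 0.85(10.4) - 1.0(4.3) = 8.84 - 4.30 = 4.54
[3] 1.4(10.4) = 14.56
[4] 1.25(10.4) + 1.4(3.1) + 0.6(4.3) = 13.00 + 4.34 + 2.58 = 19.92
[5] 1.3(10.4) + 1.4(1.6) + 0.3(3.7) = 13.52 + 2.24 + 1.11 = 16.87
Combination 1 governs: p_u = 21.33 kPa.

21.33 kPa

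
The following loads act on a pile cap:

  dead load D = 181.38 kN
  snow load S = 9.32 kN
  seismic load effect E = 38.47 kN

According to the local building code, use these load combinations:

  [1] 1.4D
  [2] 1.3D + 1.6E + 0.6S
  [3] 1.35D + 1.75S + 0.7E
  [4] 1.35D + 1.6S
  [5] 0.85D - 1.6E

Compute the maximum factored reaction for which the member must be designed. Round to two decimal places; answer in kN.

[1] 1.4(181.38) = 253.93
[2] 1.3(181.38) + 1.6(38.47) + 0.6(9.32) = 302.94
[3] 1.35(181.38) + 1.75(9.32) + 0.7(38.47) = 244.86 + 16.31 + 26.93 = 288.10
[4] 1.35(181.38) + 1.6(9.32) = 259.78
[5] 0.85(181.38) - 1.6(38.47) = 154.17 - 61.55 = 92.62
Maximum is from combination 2.

302.94 kN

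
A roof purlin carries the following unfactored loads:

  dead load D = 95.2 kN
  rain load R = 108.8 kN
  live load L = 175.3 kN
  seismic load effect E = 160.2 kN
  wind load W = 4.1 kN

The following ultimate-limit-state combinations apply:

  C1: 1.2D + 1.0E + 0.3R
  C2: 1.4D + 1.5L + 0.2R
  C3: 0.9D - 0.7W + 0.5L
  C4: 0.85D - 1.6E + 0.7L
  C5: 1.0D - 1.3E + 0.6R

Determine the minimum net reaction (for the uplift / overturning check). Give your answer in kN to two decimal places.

C1: 1.2(95.2) + 1.0(160.2) + 0.3(108.8) = 307.08
C2: 1.4(95.2) + 1.5(175.3) + 0.2(108.8) = 417.99
C3: 0.9(95.2) - 0.7(4.1) + 0.5(175.3) = 170.46
C4: 0.85(95.2) - 1.6(160.2) + 0.7(175.3) = -52.69
C5: 1.0(95.2) - 1.3(160.2) + 0.6(108.8) = -47.78
Combination 4 gives the minimum: -52.69 kN.

-52.69 kN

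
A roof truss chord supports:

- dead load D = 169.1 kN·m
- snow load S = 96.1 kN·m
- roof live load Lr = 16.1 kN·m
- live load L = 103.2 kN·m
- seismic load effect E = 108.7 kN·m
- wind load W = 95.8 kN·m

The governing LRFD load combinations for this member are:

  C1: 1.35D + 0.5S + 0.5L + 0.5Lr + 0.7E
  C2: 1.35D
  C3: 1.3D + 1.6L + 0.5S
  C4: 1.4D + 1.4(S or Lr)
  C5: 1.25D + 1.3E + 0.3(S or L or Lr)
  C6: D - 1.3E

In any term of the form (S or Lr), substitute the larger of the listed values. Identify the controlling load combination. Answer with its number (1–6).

Combination 3

(S or Lr) → S = 96.1 kN·m; (S or L or Lr) → L = 103.2 kN·m.
C1: 1.35(169.1) + 0.5(96.1) + 0.5(103.2) + 0.5(16.1) + 0.7(108.7) = 412.1
C2: 1.35(169.1) = 228.3
C3: 1.3(169.1) + 1.6(103.2) + 0.5(96.1) = 219.8 + 165.1 + 48.1 = 433.0
C4: 1.4(169.1) + 1.4(96.1) = 371.3
C5: 1.25(169.1) + 1.3(108.7) + 0.3(103.2) = 383.6
C6: 1.0(169.1) - 1.3(108.7) = 169.1 - 141.3 = 27.8
The largest value is 433.0 kN·m from combination 3.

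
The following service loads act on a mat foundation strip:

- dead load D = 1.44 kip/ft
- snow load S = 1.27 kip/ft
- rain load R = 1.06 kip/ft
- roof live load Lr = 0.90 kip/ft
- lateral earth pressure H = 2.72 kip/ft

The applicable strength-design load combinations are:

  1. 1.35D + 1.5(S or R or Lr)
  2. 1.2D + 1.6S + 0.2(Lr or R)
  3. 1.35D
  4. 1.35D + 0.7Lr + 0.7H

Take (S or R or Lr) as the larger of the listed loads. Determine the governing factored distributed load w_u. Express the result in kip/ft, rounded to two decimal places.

(S or R or Lr) → S = 1.27 kip/ft; (Lr or R) → R = 1.06 kip/ft.
1. 1.35(1.44) + 1.5(1.27) = 1.94 + 1.91 = 3.85
2. 1.2(1.44) + 1.6(1.27) + 0.2(1.06) = 1.73 + 2.03 + 0.21 = 3.97
3. 1.35(1.44) = 1.94
4. 1.35(1.44) + 0.7(0.90) + 0.7(2.72) = 4.48
Maximum is from combination 4.

4.48 kip/ft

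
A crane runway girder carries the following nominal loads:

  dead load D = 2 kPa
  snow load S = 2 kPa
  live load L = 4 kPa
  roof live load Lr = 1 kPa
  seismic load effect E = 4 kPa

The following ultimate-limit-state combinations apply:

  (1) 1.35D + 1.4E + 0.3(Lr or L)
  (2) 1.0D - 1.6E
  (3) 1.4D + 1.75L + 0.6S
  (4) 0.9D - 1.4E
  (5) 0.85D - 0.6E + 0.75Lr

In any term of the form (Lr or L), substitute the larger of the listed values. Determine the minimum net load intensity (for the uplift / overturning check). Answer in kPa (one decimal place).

-4.4 kPa

(Lr or L) → L = 4 kPa.
(1) 1.35(2) + 1.4(4) + 0.3(4) = 9.5
(2) 1.0(2) - 1.6(4) = -4.4
(3) 1.4(2) + 1.75(4) + 0.6(2) = 11.0
(4) 0.9(2) - 1.4(4) = -3.8
(5) 0.85(2) - 0.6(4) + 0.75(1) = 0.1
Combination 2 gives the minimum: -4.4 kPa.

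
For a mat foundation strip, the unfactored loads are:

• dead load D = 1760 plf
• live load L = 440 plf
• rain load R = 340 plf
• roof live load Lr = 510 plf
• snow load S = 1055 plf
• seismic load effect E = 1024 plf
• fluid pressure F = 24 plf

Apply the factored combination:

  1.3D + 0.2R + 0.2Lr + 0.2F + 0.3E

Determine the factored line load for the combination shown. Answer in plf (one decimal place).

2770.0 plf

1.3(1760) + 0.2(340) + 0.2(510) + 0.2(24) + 0.3(1024) = 2770.0
w_u = 2770.0 plf.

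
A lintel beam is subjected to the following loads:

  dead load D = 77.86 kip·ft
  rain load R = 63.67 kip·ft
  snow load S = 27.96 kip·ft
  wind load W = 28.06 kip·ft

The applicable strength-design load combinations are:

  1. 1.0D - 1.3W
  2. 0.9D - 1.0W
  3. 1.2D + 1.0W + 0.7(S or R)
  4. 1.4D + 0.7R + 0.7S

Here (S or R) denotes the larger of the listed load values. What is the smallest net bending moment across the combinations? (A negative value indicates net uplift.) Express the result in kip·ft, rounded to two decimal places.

41.38 kip·ft

(S or R) → R = 63.67 kip·ft.
1. 1.0(77.86) - 1.3(28.06) = 41.38
2. 0.9(77.86) - 1.0(28.06) = 42.01
3. 1.2(77.86) + 1.0(28.06) + 0.7(63.67) = 166.06
4. 1.4(77.86) + 0.7(63.67) + 0.7(27.96) = 173.15
Combination 1 gives the minimum: 41.38 kip·ft.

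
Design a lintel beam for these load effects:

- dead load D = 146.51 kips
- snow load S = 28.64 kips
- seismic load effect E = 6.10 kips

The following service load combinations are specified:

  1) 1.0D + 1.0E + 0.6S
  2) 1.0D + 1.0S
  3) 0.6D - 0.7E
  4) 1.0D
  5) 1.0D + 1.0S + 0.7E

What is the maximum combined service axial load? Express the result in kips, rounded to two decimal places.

179.42 kips

1) 1.0(146.51) + 1.0(6.10) + 0.6(28.64) = 146.51 + 6.10 + 17.18 = 169.79
2) 1.0(146.51) + 1.0(28.64) = 146.51 + 28.64 = 175.15
3) 0.6(146.51) - 0.7(6.10) = 87.91 - 4.27 = 83.64
4) 1.0(146.51) = 146.51
5) 1.0(146.51) + 1.0(28.64) + 0.7(6.10) = 146.51 + 28.64 + 4.27 = 179.42
The controlling combination is 5, giving 179.42 kips.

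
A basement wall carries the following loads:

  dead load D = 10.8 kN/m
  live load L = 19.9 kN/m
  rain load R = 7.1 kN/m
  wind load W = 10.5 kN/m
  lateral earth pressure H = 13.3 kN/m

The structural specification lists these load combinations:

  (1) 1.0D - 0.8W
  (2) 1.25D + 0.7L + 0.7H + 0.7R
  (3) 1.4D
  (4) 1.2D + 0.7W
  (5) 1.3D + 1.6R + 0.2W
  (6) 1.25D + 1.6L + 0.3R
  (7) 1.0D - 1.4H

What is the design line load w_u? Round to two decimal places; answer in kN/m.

47.47 kN/m

(1) 1.0(10.8) - 0.8(10.5) = 10.80 - 8.40 = 2.40
(2) 1.25(10.8) + 0.7(19.9) + 0.7(13.3) + 0.7(7.1) = 13.50 + 13.93 + 9.31 + 4.97 = 41.71
(3) 1.4(10.8) = 15.12
(4) 1.2(10.8) + 0.7(10.5) = 12.96 + 7.35 = 20.31
(5) 1.3(10.8) + 1.6(7.1) + 0.2(10.5) = 14.04 + 11.36 + 2.10 = 27.50
(6) 1.25(10.8) + 1.6(19.9) + 0.3(7.1) = 13.50 + 31.84 + 2.13 = 47.47
(7) 1.0(10.8) - 1.4(13.3) = 10.80 - 18.62 = -7.82
The controlling combination is 6, giving 47.47 kN/m.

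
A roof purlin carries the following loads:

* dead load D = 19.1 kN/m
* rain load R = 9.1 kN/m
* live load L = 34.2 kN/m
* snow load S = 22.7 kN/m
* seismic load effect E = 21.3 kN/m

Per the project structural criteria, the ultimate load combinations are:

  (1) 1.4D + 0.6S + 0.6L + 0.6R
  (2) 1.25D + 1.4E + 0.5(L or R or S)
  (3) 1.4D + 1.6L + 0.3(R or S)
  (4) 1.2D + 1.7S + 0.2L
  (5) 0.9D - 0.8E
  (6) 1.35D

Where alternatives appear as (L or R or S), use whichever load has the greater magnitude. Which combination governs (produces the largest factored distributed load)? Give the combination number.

Combination 3

(L or R or S) → L = 34.2 kN/m; (R or S) → S = 22.7 kN/m.
(1) 1.4(19.1) + 0.6(22.7) + 0.6(34.2) + 0.6(9.1) = 66.3
(2) 1.25(19.1) + 1.4(21.3) + 0.5(34.2) = 70.8
(3) 1.4(19.1) + 1.6(34.2) + 0.3(22.7) = 88.3
(4) 1.2(19.1) + 1.7(22.7) + 0.2(34.2) = 68.4
(5) 0.9(19.1) - 0.8(21.3) = 0.2
(6) 1.35(19.1) = 25.8
The largest value is 88.3 kN/m from combination 3.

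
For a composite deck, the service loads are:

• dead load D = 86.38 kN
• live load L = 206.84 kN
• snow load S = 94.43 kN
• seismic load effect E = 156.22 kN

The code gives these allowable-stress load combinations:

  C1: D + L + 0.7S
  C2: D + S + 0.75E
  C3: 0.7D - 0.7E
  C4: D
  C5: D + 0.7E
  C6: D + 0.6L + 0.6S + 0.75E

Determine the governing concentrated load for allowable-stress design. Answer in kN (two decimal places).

C1: 1.0(86.38) + 1.0(206.84) + 0.7(94.43) = 86.38 + 206.84 + 66.10 = 359.32
C2: 1.0(86.38) + 1.0(94.43) + 0.75(156.22) = 86.38 + 94.43 + 117.17 = 297.98
C3: 0.7(86.38) - 0.7(156.22) = -48.89
C4: 1.0(86.38) = 86.38
C5: 1.0(86.38) + 0.7(156.22) = 86.38 + 109.35 = 195.73
C6: 1.0(86.38) + 0.6(206.84) + 0.6(94.43) + 0.75(156.22) = 86.38 + 124.10 + 56.66 + 117.17 = 384.31
Combination 6 governs: P = 384.31 kN.

384.31 kN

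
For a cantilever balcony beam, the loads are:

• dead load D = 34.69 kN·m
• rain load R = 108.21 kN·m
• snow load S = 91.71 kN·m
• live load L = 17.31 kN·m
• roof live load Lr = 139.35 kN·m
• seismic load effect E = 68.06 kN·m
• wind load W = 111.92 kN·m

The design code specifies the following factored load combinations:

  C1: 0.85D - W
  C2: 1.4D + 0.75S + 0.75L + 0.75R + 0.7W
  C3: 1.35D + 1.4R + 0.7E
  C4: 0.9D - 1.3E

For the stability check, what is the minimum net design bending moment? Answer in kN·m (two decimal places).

C1: 0.85(34.69) - 1.0(111.92) = -82.43
C2: 1.4(34.69) + 0.75(91.71) + 0.75(17.31) + 0.75(108.21) + 0.7(111.92) = 289.83
C3: 1.35(34.69) + 1.4(108.21) + 0.7(68.06) = 245.97
C4: 0.9(34.69) - 1.3(68.06) = -57.26
Combination 1 gives the minimum: -82.43 kN·m.

-82.43 kN·m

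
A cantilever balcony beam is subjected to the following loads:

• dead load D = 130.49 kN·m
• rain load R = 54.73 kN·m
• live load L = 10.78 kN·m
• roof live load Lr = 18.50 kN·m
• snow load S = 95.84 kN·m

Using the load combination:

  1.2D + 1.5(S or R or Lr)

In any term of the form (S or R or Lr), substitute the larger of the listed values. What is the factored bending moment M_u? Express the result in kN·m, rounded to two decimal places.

(S or R or Lr) → S = 95.84 kN·m.
1.2(130.49) + 1.5(95.84) = 156.59 + 143.76 = 300.35
M_u = 300.35 kN·m.

300.35 kN·m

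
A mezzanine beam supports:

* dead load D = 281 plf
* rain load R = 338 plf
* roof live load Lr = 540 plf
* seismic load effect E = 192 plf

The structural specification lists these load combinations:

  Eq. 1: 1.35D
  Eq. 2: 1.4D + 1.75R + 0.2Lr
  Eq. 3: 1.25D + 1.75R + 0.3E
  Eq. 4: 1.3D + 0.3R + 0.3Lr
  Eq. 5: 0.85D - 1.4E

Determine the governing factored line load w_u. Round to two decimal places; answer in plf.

Eq. 1: 1.35(281) = 379.35
Eq. 2: 1.4(281) + 1.75(338) + 0.2(540) = 393.40 + 591.50 + 108.00 = 1092.90
Eq. 3: 1.25(281) + 1.75(338) + 0.3(192) = 351.25 + 591.50 + 57.60 = 1000.35
Eq. 4: 1.3(281) + 0.3(338) + 0.3(540) = 365.30 + 101.40 + 162.00 = 628.70
Eq. 5: 0.85(281) - 1.4(192) = 238.85 - 268.80 = -29.95
Combination 2 governs: w_u = 1092.90 plf.

1092.90 plf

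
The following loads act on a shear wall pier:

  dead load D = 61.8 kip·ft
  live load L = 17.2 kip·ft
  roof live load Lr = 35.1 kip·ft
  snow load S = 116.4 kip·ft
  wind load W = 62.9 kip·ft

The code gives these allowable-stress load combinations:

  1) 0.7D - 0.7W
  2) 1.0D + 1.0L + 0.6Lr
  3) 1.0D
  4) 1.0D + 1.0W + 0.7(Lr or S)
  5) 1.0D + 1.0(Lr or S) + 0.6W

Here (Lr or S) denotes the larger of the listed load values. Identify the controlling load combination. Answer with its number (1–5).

Combination 5

(Lr or S) → S = 116.4 kip·ft.
1) 0.7(61.8) - 0.7(62.9) = -0.77
2) 1.0(61.8) + 1.0(17.2) + 0.6(35.1) = 100.06
3) 1.0(61.8) = 61.80
4) 1.0(61.8) + 1.0(62.9) + 0.7(116.4) = 206.18
5) 1.0(61.8) + 1.0(116.4) + 0.6(62.9) = 215.94
The largest value is 215.94 kip·ft from combination 5.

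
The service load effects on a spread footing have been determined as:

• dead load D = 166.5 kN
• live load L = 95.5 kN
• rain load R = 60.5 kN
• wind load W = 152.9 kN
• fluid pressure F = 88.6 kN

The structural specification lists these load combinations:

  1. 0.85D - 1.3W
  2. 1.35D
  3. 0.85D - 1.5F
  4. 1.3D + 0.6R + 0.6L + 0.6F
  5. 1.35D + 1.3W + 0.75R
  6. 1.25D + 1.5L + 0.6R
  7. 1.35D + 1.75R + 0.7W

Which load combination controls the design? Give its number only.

1. 0.85(166.5) - 1.3(152.9) = -57.2
2. 1.35(166.5) = 224.8
3. 0.85(166.5) - 1.5(88.6) = 141.5 - 132.9 = 8.6
4. 1.3(166.5) + 0.6(60.5) + 0.6(95.5) + 0.6(88.6) = 363.2
5. 1.35(166.5) + 1.3(152.9) + 0.75(60.5) = 468.9
6. 1.25(166.5) + 1.5(95.5) + 0.6(60.5) = 208.1 + 143.3 + 36.3 = 387.7
7. 1.35(166.5) + 1.75(60.5) + 0.7(152.9) = 224.8 + 105.9 + 107.0 = 437.7
The largest value is 468.9 kN from combination 5.

Combination 5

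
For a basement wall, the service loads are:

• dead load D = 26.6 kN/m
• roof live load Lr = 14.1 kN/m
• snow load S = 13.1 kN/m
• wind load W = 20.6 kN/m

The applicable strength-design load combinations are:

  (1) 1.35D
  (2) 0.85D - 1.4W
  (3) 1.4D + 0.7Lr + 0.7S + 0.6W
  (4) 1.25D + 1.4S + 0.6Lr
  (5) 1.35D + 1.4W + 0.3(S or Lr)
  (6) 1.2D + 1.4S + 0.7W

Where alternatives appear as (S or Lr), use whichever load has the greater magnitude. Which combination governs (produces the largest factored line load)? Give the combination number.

(S or Lr) → Lr = 14.1 kN/m.
(1) 1.35(26.6) = 35.9
(2) 0.85(26.6) - 1.4(20.6) = 22.6 - 28.8 = -6.2
(3) 1.4(26.6) + 0.7(14.1) + 0.7(13.1) + 0.6(20.6) = 68.6
(4) 1.25(26.6) + 1.4(13.1) + 0.6(14.1) = 33.3 + 18.3 + 8.5 = 60.1
(5) 1.35(26.6) + 1.4(20.6) + 0.3(14.1) = 69.0
(6) 1.2(26.6) + 1.4(13.1) + 0.7(20.6) = 64.7
The largest value is 69.0 kN/m from combination 5.

Combination 5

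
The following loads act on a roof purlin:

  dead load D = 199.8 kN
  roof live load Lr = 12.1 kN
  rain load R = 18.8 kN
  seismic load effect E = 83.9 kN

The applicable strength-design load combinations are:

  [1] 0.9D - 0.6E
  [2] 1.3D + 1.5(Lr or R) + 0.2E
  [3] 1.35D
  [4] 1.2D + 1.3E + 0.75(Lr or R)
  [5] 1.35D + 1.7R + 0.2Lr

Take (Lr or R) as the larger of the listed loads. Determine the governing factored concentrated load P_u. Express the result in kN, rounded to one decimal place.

(Lr or R) → R = 18.8 kN.
[1] 0.9(199.8) - 0.6(83.9) = 179.8 - 50.3 = 129.5
[2] 1.3(199.8) + 1.5(18.8) + 0.2(83.9) = 259.7 + 28.2 + 16.8 = 304.7
[3] 1.35(199.8) = 269.7
[4] 1.2(199.8) + 1.3(83.9) + 0.75(18.8) = 362.9
[5] 1.35(199.8) + 1.7(18.8) + 0.2(12.1) = 269.7 + 32.0 + 2.4 = 304.1
Combination 4 governs: P_u = 362.9 kN.

362.9 kN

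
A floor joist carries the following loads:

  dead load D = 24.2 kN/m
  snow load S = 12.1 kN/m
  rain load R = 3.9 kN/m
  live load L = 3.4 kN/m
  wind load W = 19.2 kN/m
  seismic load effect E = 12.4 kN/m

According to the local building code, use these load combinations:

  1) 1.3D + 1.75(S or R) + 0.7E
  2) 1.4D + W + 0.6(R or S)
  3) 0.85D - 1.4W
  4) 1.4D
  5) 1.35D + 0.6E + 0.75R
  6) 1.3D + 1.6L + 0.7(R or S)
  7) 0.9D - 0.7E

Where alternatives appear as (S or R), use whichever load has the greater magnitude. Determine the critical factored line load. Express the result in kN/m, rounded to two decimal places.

61.32 kN/m

(S or R) → S = 12.1 kN/m; (R or S) → S = 12.1 kN/m.
1) 1.3(24.2) + 1.75(12.1) + 0.7(12.4) = 61.32
2) 1.4(24.2) + 1.0(19.2) + 0.6(12.1) = 60.34
3) 0.85(24.2) - 1.4(19.2) = -6.31
4) 1.4(24.2) = 33.88
5) 1.35(24.2) + 0.6(12.4) + 0.75(3.9) = 43.04
6) 1.3(24.2) + 1.6(3.4) + 0.7(12.1) = 45.37
7) 0.9(24.2) - 0.7(12.4) = 13.10
The controlling combination is 1, giving 61.32 kN/m.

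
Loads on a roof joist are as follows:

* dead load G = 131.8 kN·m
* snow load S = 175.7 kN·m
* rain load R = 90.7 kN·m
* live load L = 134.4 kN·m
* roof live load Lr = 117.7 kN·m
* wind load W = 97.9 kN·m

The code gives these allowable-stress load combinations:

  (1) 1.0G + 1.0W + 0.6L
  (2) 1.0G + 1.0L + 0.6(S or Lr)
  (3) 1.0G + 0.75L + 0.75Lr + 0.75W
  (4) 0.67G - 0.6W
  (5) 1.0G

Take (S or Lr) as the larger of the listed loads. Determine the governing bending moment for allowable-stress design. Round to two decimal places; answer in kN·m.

(S or Lr) → S = 175.7 kN·m.
(1) 1.0(131.8) + 1.0(97.9) + 0.6(134.4) = 310.34
(2) 1.0(131.8) + 1.0(134.4) + 0.6(175.7) = 371.62
(3) 1.0(131.8) + 0.75(134.4) + 0.75(117.7) + 0.75(97.9) = 394.30
(4) 0.67(131.8) - 0.6(97.9) = 29.57
(5) 1.0(131.8) = 131.80
Maximum is from combination 3.

394.30 kN·m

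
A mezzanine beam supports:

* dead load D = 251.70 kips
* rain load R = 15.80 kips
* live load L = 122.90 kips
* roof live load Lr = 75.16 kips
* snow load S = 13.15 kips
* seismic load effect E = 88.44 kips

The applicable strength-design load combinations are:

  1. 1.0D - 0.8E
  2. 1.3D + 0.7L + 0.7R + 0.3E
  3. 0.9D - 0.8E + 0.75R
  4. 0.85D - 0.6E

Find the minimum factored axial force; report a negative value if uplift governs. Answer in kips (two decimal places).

1. 1.0(251.70) - 0.8(88.44) = 251.70 - 70.75 = 180.95
2. 1.3(251.70) + 0.7(122.90) + 0.7(15.80) + 0.3(88.44) = 327.21 + 86.03 + 11.06 + 26.53 = 450.83
3. 0.9(251.70) - 0.8(88.44) + 0.75(15.80) = 226.53 - 70.75 + 11.85 = 167.63
4. 0.85(251.70) - 0.6(88.44) = 160.88
Combination 4 gives the minimum: 160.88 kips.

160.88 kips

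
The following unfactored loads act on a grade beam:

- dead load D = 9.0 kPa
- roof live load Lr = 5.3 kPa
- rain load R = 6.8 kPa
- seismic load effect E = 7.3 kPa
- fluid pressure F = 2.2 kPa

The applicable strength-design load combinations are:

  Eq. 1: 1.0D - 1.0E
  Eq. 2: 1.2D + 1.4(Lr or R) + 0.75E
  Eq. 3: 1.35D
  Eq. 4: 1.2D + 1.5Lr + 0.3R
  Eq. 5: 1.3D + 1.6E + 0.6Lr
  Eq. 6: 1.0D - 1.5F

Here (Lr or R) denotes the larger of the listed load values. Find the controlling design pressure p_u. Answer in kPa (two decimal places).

(Lr or R) → R = 6.8 kPa.
Eq. 1: 1.0(9.0) - 1.0(7.3) = 1.70
Eq. 2: 1.2(9.0) + 1.4(6.8) + 0.75(7.3) = 25.80
Eq. 3: 1.35(9.0) = 12.15
Eq. 4: 1.2(9.0) + 1.5(5.3) + 0.3(6.8) = 20.79
Eq. 5: 1.3(9.0) + 1.6(7.3) + 0.6(5.3) = 26.56
Eq. 6: 1.0(9.0) - 1.5(2.2) = 5.70
The controlling combination is 5, giving 26.56 kPa.

26.56 kPa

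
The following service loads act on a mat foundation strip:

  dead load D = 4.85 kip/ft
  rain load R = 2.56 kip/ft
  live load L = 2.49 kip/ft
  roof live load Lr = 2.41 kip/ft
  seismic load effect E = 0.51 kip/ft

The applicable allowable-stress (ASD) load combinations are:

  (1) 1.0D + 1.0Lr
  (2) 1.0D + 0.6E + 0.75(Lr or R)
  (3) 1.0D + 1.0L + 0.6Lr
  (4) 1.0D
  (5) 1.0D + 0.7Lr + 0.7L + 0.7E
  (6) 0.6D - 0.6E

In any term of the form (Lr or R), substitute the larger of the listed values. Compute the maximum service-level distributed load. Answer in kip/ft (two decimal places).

(Lr or R) → R = 2.56 kip/ft.
(1) 1.0(4.85) + 1.0(2.41) = 7.26
(2) 1.0(4.85) + 0.6(0.51) + 0.75(2.56) = 7.08
(3) 1.0(4.85) + 1.0(2.49) + 0.6(2.41) = 8.79
(4) 1.0(4.85) = 4.85
(5) 1.0(4.85) + 0.7(2.41) + 0.7(2.49) + 0.7(0.51) = 8.64
(6) 0.6(4.85) - 0.6(0.51) = 2.60
The controlling combination is 3, giving 8.79 kip/ft.

8.79 kip/ft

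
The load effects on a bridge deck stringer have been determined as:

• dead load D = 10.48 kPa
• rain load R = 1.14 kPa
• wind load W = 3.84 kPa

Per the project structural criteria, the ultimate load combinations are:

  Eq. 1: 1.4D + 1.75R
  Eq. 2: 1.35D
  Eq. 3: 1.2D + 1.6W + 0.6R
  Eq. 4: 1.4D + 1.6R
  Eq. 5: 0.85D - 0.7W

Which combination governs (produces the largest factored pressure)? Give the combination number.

Eq. 1: 1.4(10.48) + 1.75(1.14) = 16.67
Eq. 2: 1.35(10.48) = 14.15
Eq. 3: 1.2(10.48) + 1.6(3.84) + 0.6(1.14) = 19.40
Eq. 4: 1.4(10.48) + 1.6(1.14) = 16.50
Eq. 5: 0.85(10.48) - 0.7(3.84) = 6.22
The largest value is 19.40 kPa from combination 3.

Combination 3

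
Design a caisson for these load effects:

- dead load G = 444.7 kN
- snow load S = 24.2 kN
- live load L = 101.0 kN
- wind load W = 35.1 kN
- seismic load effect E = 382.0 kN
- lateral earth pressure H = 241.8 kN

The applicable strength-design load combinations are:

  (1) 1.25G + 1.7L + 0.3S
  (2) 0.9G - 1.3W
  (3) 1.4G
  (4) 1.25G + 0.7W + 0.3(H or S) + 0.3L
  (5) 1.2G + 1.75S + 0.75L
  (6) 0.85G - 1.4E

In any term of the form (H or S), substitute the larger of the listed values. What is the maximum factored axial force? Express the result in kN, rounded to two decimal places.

734.84 kN

(H or S) → H = 241.8 kN.
(1) 1.25(444.7) + 1.7(101.0) + 0.3(24.2) = 734.84
(2) 0.9(444.7) - 1.3(35.1) = 354.60
(3) 1.4(444.7) = 622.58
(4) 1.25(444.7) + 0.7(35.1) + 0.3(241.8) + 0.3(101.0) = 683.29
(5) 1.2(444.7) + 1.75(24.2) + 0.75(101.0) = 651.74
(6) 0.85(444.7) - 1.4(382.0) = -156.81
Maximum is from combination 1.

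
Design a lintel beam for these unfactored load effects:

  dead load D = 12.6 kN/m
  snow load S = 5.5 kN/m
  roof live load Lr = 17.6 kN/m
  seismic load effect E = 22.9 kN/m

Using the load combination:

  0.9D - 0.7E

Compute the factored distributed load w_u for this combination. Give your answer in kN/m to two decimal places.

-4.69 kN/m

0.9(12.6) - 0.7(22.9) = 11.34 - 16.03 = -4.69
w_u = -4.69 kN/m.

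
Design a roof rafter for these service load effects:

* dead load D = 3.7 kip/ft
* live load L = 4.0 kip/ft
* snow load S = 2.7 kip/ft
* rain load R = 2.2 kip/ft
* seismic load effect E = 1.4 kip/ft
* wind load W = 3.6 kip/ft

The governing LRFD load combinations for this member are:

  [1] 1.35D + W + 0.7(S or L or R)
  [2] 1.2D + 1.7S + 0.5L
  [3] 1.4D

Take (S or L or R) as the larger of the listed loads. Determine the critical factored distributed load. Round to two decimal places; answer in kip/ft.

(S or L or R) → L = 4.0 kip/ft.
[1] 1.35(3.7) + 1.0(3.6) + 0.7(4.0) = 5.00 + 3.60 + 2.80 = 11.40
[2] 1.2(3.7) + 1.7(2.7) + 0.5(4.0) = 4.44 + 4.59 + 2.00 = 11.03
[3] 1.4(3.7) = 5.18
The controlling combination is 1, giving 11.40 kip/ft.

11.40 kip/ft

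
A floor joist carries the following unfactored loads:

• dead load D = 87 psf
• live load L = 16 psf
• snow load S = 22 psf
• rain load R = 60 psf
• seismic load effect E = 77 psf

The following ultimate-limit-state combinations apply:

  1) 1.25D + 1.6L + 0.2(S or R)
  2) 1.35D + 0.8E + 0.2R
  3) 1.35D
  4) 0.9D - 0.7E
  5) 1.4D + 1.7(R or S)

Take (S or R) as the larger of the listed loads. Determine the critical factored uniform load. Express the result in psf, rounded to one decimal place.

223.8 psf

(S or R) → R = 60 psf; (R or S) → R = 60 psf.
1) 1.25(87) + 1.6(16) + 0.2(60) = 146.4
2) 1.35(87) + 0.8(77) + 0.2(60) = 191.1
3) 1.35(87) = 117.5
4) 0.9(87) - 0.7(77) = 24.4
5) 1.4(87) + 1.7(60) = 223.8
Combination 5 governs: q_u = 223.8 psf.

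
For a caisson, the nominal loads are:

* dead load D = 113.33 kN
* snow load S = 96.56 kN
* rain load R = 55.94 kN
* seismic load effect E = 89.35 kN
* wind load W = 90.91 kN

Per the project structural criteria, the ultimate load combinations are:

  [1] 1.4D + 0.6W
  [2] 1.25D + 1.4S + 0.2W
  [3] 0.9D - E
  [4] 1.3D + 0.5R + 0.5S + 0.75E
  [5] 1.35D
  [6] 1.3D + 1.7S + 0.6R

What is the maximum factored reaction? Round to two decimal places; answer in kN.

345.05 kN

[1] 1.4(113.33) + 0.6(90.91) = 158.66 + 54.55 = 213.21
[2] 1.25(113.33) + 1.4(96.56) + 0.2(90.91) = 295.03
[3] 0.9(113.33) - 1.0(89.35) = 102.00 - 89.35 = 12.65
[4] 1.3(113.33) + 0.5(55.94) + 0.5(96.56) + 0.75(89.35) = 147.33 + 27.97 + 48.28 + 67.01 = 290.59
[5] 1.35(113.33) = 153.00
[6] 1.3(113.33) + 1.7(96.56) + 0.6(55.94) = 345.05
Maximum is from combination 6.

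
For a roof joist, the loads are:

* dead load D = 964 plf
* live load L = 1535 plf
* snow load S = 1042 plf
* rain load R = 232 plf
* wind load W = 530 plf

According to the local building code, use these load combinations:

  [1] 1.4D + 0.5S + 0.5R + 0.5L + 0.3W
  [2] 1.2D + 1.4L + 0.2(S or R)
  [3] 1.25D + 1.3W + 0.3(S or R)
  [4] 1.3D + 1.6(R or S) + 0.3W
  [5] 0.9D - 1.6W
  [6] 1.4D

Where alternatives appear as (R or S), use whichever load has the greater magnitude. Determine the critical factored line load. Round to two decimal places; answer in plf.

3514.20 plf

(S or R) → S = 1042 plf; (R or S) → S = 1042 plf.
[1] 1.4(964) + 0.5(1042) + 0.5(232) + 0.5(1535) + 0.3(530) = 1349.60 + 521.00 + 116.00 + 767.50 + 159.00 = 2913.10
[2] 1.2(964) + 1.4(1535) + 0.2(1042) = 1156.80 + 2149.00 + 208.40 = 3514.20
[3] 1.25(964) + 1.3(530) + 0.3(1042) = 1205.00 + 689.00 + 312.60 = 2206.60
[4] 1.3(964) + 1.6(1042) + 0.3(530) = 1253.20 + 1667.20 + 159.00 = 3079.40
[5] 0.9(964) - 1.6(530) = 867.60 - 848.00 = 19.60
[6] 1.4(964) = 1349.60
The controlling combination is 2, giving 3514.20 plf.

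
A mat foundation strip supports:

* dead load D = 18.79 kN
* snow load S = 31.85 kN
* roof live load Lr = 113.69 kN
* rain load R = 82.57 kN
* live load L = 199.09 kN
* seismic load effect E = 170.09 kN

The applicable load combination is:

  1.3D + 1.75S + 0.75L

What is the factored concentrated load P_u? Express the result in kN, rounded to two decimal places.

229.48 kN

1.3(18.79) + 1.75(31.85) + 0.75(199.09) = 229.48
P_u = 229.48 kN.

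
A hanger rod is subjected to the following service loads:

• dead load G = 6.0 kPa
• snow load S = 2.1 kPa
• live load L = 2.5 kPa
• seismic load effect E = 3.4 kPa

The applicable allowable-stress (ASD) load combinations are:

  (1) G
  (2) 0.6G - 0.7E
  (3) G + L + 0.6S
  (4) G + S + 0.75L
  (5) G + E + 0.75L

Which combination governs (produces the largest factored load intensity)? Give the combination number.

(1) 1.0(6.0) = 6.00
(2) 0.6(6.0) - 0.7(3.4) = 1.22
(3) 1.0(6.0) + 1.0(2.5) + 0.6(2.1) = 9.76
(4) 1.0(6.0) + 1.0(2.1) + 0.75(2.5) = 9.98
(5) 1.0(6.0) + 1.0(3.4) + 0.75(2.5) = 11.28
The largest value is 11.28 kPa from combination 5.

Combination 5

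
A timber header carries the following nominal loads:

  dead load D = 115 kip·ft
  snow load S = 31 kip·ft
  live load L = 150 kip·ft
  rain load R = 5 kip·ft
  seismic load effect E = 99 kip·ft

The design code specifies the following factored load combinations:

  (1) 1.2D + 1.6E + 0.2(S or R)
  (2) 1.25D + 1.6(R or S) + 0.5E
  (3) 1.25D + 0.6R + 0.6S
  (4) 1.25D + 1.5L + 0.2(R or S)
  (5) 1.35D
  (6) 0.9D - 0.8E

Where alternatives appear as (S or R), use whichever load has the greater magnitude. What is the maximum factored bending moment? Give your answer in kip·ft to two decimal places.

(S or R) → S = 31 kip·ft; (R or S) → S = 31 kip·ft.
(1) 1.2(115) + 1.6(99) + 0.2(31) = 302.60
(2) 1.25(115) + 1.6(31) + 0.5(99) = 242.85
(3) 1.25(115) + 0.6(5) + 0.6(31) = 165.35
(4) 1.25(115) + 1.5(150) + 0.2(31) = 374.95
(5) 1.35(115) = 155.25
(6) 0.9(115) - 0.8(99) = 24.30
The controlling combination is 4, giving 374.95 kip·ft.

374.95 kip·ft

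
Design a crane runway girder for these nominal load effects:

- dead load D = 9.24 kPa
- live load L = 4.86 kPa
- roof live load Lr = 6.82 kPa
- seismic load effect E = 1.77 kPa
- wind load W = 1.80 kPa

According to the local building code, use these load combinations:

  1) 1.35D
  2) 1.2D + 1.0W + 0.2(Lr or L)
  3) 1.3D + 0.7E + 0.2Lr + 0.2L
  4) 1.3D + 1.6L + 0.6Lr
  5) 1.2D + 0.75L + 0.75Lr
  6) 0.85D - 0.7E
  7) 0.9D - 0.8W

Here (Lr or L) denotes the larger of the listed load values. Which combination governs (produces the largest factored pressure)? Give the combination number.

(Lr or L) → Lr = 6.82 kPa.
1) 1.35(9.24) = 12.47
2) 1.2(9.24) + 1.0(1.80) + 0.2(6.82) = 11.09 + 1.80 + 1.36 = 14.25
3) 1.3(9.24) + 0.7(1.77) + 0.2(6.82) + 0.2(4.86) = 15.59
4) 1.3(9.24) + 1.6(4.86) + 0.6(6.82) = 12.01 + 7.78 + 4.09 = 23.88
5) 1.2(9.24) + 0.75(4.86) + 0.75(6.82) = 19.85
6) 0.85(9.24) - 0.7(1.77) = 6.62
7) 0.9(9.24) - 0.8(1.80) = 8.32 - 1.44 = 6.88
The largest value is 23.88 kPa from combination 4.

Combination 4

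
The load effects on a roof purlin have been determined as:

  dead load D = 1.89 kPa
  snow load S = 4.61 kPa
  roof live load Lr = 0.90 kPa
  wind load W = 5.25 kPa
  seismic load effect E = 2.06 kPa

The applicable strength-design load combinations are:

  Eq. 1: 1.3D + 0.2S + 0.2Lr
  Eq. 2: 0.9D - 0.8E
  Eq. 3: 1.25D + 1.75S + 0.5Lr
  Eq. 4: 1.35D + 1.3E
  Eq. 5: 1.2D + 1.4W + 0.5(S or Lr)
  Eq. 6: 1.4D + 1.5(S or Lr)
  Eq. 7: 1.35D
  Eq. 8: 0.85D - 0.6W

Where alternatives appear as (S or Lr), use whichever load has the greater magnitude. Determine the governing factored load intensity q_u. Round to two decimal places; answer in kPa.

(S or Lr) → S = 4.61 kPa.
Eq. 1: 1.3(1.89) + 0.2(4.61) + 0.2(0.90) = 3.56
Eq. 2: 0.9(1.89) - 0.8(2.06) = 0.05
Eq. 3: 1.25(1.89) + 1.75(4.61) + 0.5(0.90) = 10.88
Eq. 4: 1.35(1.89) + 1.3(2.06) = 5.23
Eq. 5: 1.2(1.89) + 1.4(5.25) + 0.5(4.61) = 11.92
Eq. 6: 1.4(1.89) + 1.5(4.61) = 9.56
Eq. 7: 1.35(1.89) = 2.55
Eq. 8: 0.85(1.89) - 0.6(5.25) = -1.54
The controlling combination is 5, giving 11.92 kPa.

11.92 kPa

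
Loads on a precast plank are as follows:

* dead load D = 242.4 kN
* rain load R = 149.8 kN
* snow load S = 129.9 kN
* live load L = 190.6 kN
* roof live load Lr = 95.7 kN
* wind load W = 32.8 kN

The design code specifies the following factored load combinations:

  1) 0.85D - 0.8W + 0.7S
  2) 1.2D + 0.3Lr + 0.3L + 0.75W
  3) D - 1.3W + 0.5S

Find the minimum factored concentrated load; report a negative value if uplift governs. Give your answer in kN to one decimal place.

1) 0.85(242.4) - 0.8(32.8) + 0.7(129.9) = 270.7
2) 1.2(242.4) + 0.3(95.7) + 0.3(190.6) + 0.75(32.8) = 401.4
3) 1.0(242.4) - 1.3(32.8) + 0.5(129.9) = 264.7
Combination 3 gives the minimum: 264.7 kN.

264.7 kN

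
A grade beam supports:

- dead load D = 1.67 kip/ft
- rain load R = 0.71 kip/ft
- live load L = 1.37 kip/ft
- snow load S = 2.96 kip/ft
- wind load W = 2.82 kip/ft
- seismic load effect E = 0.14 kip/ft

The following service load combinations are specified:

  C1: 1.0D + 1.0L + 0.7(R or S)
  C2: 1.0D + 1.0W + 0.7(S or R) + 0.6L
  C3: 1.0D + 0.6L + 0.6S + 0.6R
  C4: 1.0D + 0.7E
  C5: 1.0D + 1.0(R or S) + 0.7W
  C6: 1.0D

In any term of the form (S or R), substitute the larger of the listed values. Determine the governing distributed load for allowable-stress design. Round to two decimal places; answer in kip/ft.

(R or S) → S = 2.96 kip/ft; (S or R) → S = 2.96 kip/ft.
C1: 1.0(1.67) + 1.0(1.37) + 0.7(2.96) = 1.67 + 1.37 + 2.07 = 5.11
C2: 1.0(1.67) + 1.0(2.82) + 0.7(2.96) + 0.6(1.37) = 1.67 + 2.82 + 2.07 + 0.82 = 7.38
C3: 1.0(1.67) + 0.6(1.37) + 0.6(2.96) + 0.6(0.71) = 4.69
C4: 1.0(1.67) + 0.7(0.14) = 1.67 + 0.10 = 1.77
C5: 1.0(1.67) + 1.0(2.96) + 0.7(2.82) = 1.67 + 2.96 + 1.97 = 6.60
C6: 1.0(1.67) = 1.67
Combination 2 governs: w = 7.38 kip/ft.

7.38 kip/ft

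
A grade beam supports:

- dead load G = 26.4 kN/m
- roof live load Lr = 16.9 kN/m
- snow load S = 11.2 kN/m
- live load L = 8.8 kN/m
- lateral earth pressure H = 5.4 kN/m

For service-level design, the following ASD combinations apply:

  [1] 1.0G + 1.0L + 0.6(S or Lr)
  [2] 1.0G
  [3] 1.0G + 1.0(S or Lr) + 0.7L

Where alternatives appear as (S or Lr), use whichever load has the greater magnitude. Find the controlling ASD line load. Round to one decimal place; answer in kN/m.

(S or Lr) → Lr = 16.9 kN/m.
[1] 1.0(26.4) + 1.0(8.8) + 0.6(16.9) = 26.4 + 8.8 + 10.1 = 45.3
[2] 1.0(26.4) = 26.4
[3] 1.0(26.4) + 1.0(16.9) + 0.7(8.8) = 26.4 + 16.9 + 6.2 = 49.5
Combination 3 governs: w = 49.5 kN/m.

49.5 kN/m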